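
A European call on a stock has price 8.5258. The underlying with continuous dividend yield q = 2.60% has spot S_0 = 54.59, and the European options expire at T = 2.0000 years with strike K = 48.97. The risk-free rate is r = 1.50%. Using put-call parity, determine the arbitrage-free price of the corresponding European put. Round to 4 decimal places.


Answer: Put price = 4.2247

Derivation:
Put-call parity: C - P = S_0 * exp(-qT) - K * exp(-rT).
S_0 * exp(-qT) = 54.5900 * 0.94932887 = 51.82386284
K * exp(-rT) = 48.9700 * 0.97044553 = 47.52271778
P = C - S*exp(-qT) + K*exp(-rT)
P = 8.5258 - 51.82386284 + 47.52271778 = 4.2247


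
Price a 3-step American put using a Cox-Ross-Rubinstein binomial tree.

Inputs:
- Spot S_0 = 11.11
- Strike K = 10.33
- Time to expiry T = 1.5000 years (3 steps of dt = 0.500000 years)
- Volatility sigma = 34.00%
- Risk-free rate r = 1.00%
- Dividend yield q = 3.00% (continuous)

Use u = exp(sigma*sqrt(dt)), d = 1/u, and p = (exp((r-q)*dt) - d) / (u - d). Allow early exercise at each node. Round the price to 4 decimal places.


dt = T/N = 0.500000
u = exp(sigma*sqrt(dt)) = 1.271778; d = 1/u = 0.786300
p = (exp((r-q)*dt) - d) / (u - d) = 0.419688
Discount per step: exp(-r*dt) = 0.995012
Stock lattice S(k, i) with i counting down-moves:
  k=0: S(0,0) = 11.1100
  k=1: S(1,0) = 14.1295; S(1,1) = 8.7358
  k=2: S(2,0) = 17.9695; S(2,1) = 11.1100; S(2,2) = 6.8690
  k=3: S(3,0) = 22.8533; S(3,1) = 14.1295; S(3,2) = 8.7358; S(3,3) = 5.4011
Terminal payoffs V(N, i) = max(K - S_T, 0):
  V(3,0) = 0.000000; V(3,1) = 0.000000; V(3,2) = 1.594202; V(3,3) = 4.928932
Backward induction: V(k, i) = exp(-r*dt) * [p * V(k+1, i) + (1-p) * V(k+1, i+1)]; then take max(V_cont, immediate exercise) for American.
  V(2,0) = exp(-r*dt) * [p*0.000000 + (1-p)*0.000000] = 0.000000; exercise = 0.000000; V(2,0) = max -> 0.000000
  V(2,1) = exp(-r*dt) * [p*0.000000 + (1-p)*1.594202] = 0.920520; exercise = 0.000000; V(2,1) = max -> 0.920520
  V(2,2) = exp(-r*dt) * [p*1.594202 + (1-p)*4.928932] = 3.511783; exercise = 3.461038; V(2,2) = max -> 3.511783
  V(1,0) = exp(-r*dt) * [p*0.000000 + (1-p)*0.920520] = 0.531524; exercise = 0.000000; V(1,0) = max -> 0.531524
  V(1,1) = exp(-r*dt) * [p*0.920520 + (1-p)*3.511783] = 2.412169; exercise = 1.594202; V(1,1) = max -> 2.412169
  V(0,0) = exp(-r*dt) * [p*0.531524 + (1-p)*2.412169] = 1.614791; exercise = 0.000000; V(0,0) = max -> 1.614791

Answer: Price = V(0,0) = 1.6148


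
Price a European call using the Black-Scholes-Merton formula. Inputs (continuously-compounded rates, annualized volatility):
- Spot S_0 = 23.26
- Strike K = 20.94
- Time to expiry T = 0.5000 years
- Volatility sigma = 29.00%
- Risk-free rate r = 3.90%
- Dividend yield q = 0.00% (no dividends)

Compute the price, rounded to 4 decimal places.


Answer: Price = 3.4690

Derivation:
d1 = (ln(S/K) + (r - q + 0.5*sigma^2) * T) / (sigma * sqrt(T)) = 0.71002758
d2 = d1 - sigma * sqrt(T) = 0.50496661
exp(-rT) = 0.98068890; exp(-qT) = 1.00000000
C = S_0 * exp(-qT) * N(d1) - K * exp(-rT) * N(d2)
N(d1) = 0.76115648; N(d2) = 0.69320886
C = 23.2600 * 1.00000000 * 0.76115648 - 20.9400 * 0.98068890 * 0.69320886 = 3.4690


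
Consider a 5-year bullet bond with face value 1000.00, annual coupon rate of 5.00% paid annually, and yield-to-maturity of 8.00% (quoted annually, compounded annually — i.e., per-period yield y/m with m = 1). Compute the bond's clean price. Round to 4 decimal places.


Coupon per period c = face * coupon_rate / m = 50.000000
Periods per year m = 1; per-period yield y/m = 0.080000
Number of cashflows N = 5
Cashflows (t years, CF_t, discount factor 1/(1+y/m)^(m*t), PV):
  t = 1.0000: CF_t = 50.000000, DF = 0.925926, PV = 46.296296
  t = 2.0000: CF_t = 50.000000, DF = 0.857339, PV = 42.866941
  t = 3.0000: CF_t = 50.000000, DF = 0.793832, PV = 39.691612
  t = 4.0000: CF_t = 50.000000, DF = 0.735030, PV = 36.751493
  t = 5.0000: CF_t = 1050.000000, DF = 0.680583, PV = 714.612357
Price P = sum_t PV_t = 880.218699

Answer: Price = 880.2187


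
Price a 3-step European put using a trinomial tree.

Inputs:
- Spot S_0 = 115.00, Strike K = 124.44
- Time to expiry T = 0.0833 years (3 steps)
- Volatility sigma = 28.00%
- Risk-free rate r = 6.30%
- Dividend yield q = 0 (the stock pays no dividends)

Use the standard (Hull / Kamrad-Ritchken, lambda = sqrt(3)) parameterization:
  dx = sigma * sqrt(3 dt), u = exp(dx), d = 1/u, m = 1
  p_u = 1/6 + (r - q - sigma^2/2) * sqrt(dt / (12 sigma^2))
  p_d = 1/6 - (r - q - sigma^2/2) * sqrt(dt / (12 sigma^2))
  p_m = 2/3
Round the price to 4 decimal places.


Answer: Price = V(0,0) = 9.5785

Derivation:
dt = T/N = 0.027767; dx = sigma*sqrt(3*dt) = 0.080813
u = exp(dx) = 1.084168; d = 1/u = 0.922366
p_u = 0.170755, p_m = 0.666667, p_d = 0.162578
Discount per step: exp(-r*dt) = 0.998252
Stock lattice S(k, j) with j the centered position index:
  k=0: S(0,+0) = 115.0000
  k=1: S(1,-1) = 106.0721; S(1,+0) = 115.0000; S(1,+1) = 124.6793
  k=2: S(2,-2) = 97.8373; S(2,-1) = 106.0721; S(2,+0) = 115.0000; S(2,+1) = 124.6793; S(2,+2) = 135.1733
  k=3: S(3,-3) = 90.2419; S(3,-2) = 97.8373; S(3,-1) = 106.0721; S(3,+0) = 115.0000; S(3,+1) = 124.6793; S(3,+2) = 135.1733; S(3,+3) = 146.5506
Terminal payoffs V(N, j) = max(K - S_T, 0):
  V(3,-3) = 34.198129; V(3,-2) = 26.602652; V(3,-1) = 18.367878; V(3,+0) = 9.440000; V(3,+1) = 0.000000; V(3,+2) = 0.000000; V(3,+3) = 0.000000
Backward induction: V(k, j) = exp(-r*dt) * [p_u * V(k+1, j+1) + p_m * V(k+1, j) + p_d * V(k+1, j-1)]
  V(2,-2) = exp(-r*dt) * [p_u*18.367878 + p_m*26.602652 + p_d*34.198129] = 26.385181
  V(2,-1) = exp(-r*dt) * [p_u*9.440000 + p_m*18.367878 + p_d*26.602652] = 18.150409
  V(2,+0) = exp(-r*dt) * [p_u*0.000000 + p_m*9.440000 + p_d*18.367878] = 9.263326
  V(2,+1) = exp(-r*dt) * [p_u*0.000000 + p_m*0.000000 + p_d*9.440000] = 1.532053
  V(2,+2) = exp(-r*dt) * [p_u*0.000000 + p_m*0.000000 + p_d*0.000000] = 0.000000
  V(1,-1) = exp(-r*dt) * [p_u*9.263326 + p_m*18.150409 + p_d*26.385181] = 17.940273
  V(1,+0) = exp(-r*dt) * [p_u*1.532053 + p_m*9.263326 + p_d*18.150409] = 9.371605
  V(1,+1) = exp(-r*dt) * [p_u*0.000000 + p_m*1.532053 + p_d*9.263326] = 2.522964
  V(0,+0) = exp(-r*dt) * [p_u*2.522964 + p_m*9.371605 + p_d*17.940273] = 9.578468


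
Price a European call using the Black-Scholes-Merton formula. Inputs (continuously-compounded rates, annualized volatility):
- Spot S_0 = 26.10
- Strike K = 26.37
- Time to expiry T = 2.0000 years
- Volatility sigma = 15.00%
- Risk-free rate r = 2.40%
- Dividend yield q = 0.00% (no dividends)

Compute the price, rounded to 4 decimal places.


Answer: Price = 2.6808

Derivation:
d1 = (ln(S/K) + (r - q + 0.5*sigma^2) * T) / (sigma * sqrt(T)) = 0.28382471
d2 = d1 - sigma * sqrt(T) = 0.07169268
exp(-rT) = 0.95313379; exp(-qT) = 1.00000000
C = S_0 * exp(-qT) * N(d1) - K * exp(-rT) * N(d2)
N(d1) = 0.61172764; N(d2) = 0.52857676
C = 26.1000 * 1.00000000 * 0.61172764 - 26.3700 * 0.95313379 * 0.52857676 = 2.6808


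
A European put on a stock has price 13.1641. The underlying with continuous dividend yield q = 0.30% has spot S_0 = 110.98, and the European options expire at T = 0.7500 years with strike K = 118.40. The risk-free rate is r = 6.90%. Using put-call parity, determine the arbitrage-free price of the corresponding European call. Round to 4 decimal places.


Answer: Call price = 11.4660

Derivation:
Put-call parity: C - P = S_0 * exp(-qT) - K * exp(-rT).
S_0 * exp(-qT) = 110.9800 * 0.99775253 = 110.73057571
K * exp(-rT) = 118.4000 * 0.94956623 = 112.42864148
C = P + S*exp(-qT) - K*exp(-rT)
C = 13.1641 + 110.73057571 - 112.42864148 = 11.4660


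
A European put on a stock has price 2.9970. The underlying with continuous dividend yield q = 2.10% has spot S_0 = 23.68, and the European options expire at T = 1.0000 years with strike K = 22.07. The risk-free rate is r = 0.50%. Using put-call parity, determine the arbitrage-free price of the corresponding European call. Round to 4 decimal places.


Put-call parity: C - P = S_0 * exp(-qT) - K * exp(-rT).
S_0 * exp(-qT) = 23.6800 * 0.97921896 = 23.18790508
K * exp(-rT) = 22.0700 * 0.99501248 = 21.95992542
C = P + S*exp(-qT) - K*exp(-rT)
C = 2.9970 + 23.18790508 - 21.95992542 = 4.2250

Answer: Call price = 4.2250


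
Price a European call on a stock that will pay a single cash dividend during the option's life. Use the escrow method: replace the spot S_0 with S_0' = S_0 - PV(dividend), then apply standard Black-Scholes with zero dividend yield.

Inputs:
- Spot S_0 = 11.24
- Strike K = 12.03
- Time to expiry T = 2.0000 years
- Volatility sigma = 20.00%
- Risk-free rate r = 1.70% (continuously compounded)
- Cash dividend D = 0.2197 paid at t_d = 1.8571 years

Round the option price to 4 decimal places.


Answer: Price = 0.9957

Derivation:
PV(D) = D * exp(-r * t_d) = 0.2197 * 0.96892245 = 0.21287226
S_0' = S_0 - PV(D) = 11.2400 - 0.21287226 = 11.02712774
d1 = (ln(S_0'/K) + (r + sigma^2/2)*T) / (sigma*sqrt(T)) = -0.04612152
d2 = d1 - sigma*sqrt(T) = -0.32896423
exp(-rT) = 0.96657150
N(d1) = 0.48160670; N(d2) = 0.37109136
C = S_0' * N(d1) - K * exp(-rT) * N(d2) = 11.02712774 * 0.48160670 - 12.0300 * 0.96657150 * 0.37109136 = 0.9957


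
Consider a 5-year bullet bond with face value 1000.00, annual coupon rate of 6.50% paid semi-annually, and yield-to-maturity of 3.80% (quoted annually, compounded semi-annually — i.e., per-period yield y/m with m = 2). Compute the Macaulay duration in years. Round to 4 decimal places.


Coupon per period c = face * coupon_rate / m = 32.500000
Periods per year m = 2; per-period yield y/m = 0.019000
Number of cashflows N = 10
Cashflows (t years, CF_t, discount factor 1/(1+y/m)^(m*t), PV):
  t = 0.5000: CF_t = 32.500000, DF = 0.981354, PV = 31.894014
  t = 1.0000: CF_t = 32.500000, DF = 0.963056, PV = 31.299327
  t = 1.5000: CF_t = 32.500000, DF = 0.945099, PV = 30.715728
  t = 2.0000: CF_t = 32.500000, DF = 0.927477, PV = 30.143011
  t = 2.5000: CF_t = 32.500000, DF = 0.910184, PV = 29.580972
  t = 3.0000: CF_t = 32.500000, DF = 0.893213, PV = 29.029413
  t = 3.5000: CF_t = 32.500000, DF = 0.876558, PV = 28.488139
  t = 4.0000: CF_t = 32.500000, DF = 0.860214, PV = 27.956956
  t = 4.5000: CF_t = 32.500000, DF = 0.844175, PV = 27.435678
  t = 5.0000: CF_t = 1032.500000, DF = 0.828434, PV = 855.358588
Price P = sum_t PV_t = 1121.901825
Macaulay numerator sum_t t * PV_t:
  t * PV_t at t = 0.5000: 15.947007
  t * PV_t at t = 1.0000: 31.299327
  t * PV_t at t = 1.5000: 46.073592
  t * PV_t at t = 2.0000: 60.286021
  t * PV_t at t = 2.5000: 73.952430
  t * PV_t at t = 3.0000: 87.088240
  t * PV_t at t = 3.5000: 99.708485
  t * PV_t at t = 4.0000: 111.827826
  t * PV_t at t = 4.5000: 123.460553
  t * PV_t at t = 5.0000: 4276.792941
Macaulay duration D = (sum_t t * PV_t) / P = 4926.436420 / 1121.901825 = 4.391148

Answer: Macaulay duration = 4.3911 years


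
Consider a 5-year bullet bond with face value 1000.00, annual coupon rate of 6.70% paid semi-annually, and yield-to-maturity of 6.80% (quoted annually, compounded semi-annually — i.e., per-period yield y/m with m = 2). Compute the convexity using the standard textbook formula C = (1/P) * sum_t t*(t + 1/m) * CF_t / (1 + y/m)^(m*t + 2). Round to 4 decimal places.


Coupon per period c = face * coupon_rate / m = 33.500000
Periods per year m = 2; per-period yield y/m = 0.034000
Number of cashflows N = 10
Cashflows (t years, CF_t, discount factor 1/(1+y/m)^(m*t), PV):
  t = 0.5000: CF_t = 33.500000, DF = 0.967118, PV = 32.398453
  t = 1.0000: CF_t = 33.500000, DF = 0.935317, PV = 31.333126
  t = 1.5000: CF_t = 33.500000, DF = 0.904562, PV = 30.302830
  t = 2.0000: CF_t = 33.500000, DF = 0.874818, PV = 29.306412
  t = 2.5000: CF_t = 33.500000, DF = 0.846052, PV = 28.342758
  t = 3.0000: CF_t = 33.500000, DF = 0.818233, PV = 27.410791
  t = 3.5000: CF_t = 33.500000, DF = 0.791327, PV = 26.509469
  t = 4.0000: CF_t = 33.500000, DF = 0.765307, PV = 25.637785
  t = 4.5000: CF_t = 33.500000, DF = 0.740142, PV = 24.794763
  t = 5.0000: CF_t = 1033.500000, DF = 0.715805, PV = 739.784271
Price P = sum_t PV_t = 995.820659
Convexity numerator sum_t t*(t + 1/m) * CF_t / (1+y/m)^(m*t + 2):
  t = 0.5000: term = 15.151415
  t = 1.0000: term = 43.959618
  t = 1.5000: term = 85.028275
  t = 2.0000: term = 137.053957
  t = 2.5000: term = 198.821021
  t = 3.0000: term = 269.196740
  t = 3.5000: term = 347.126679
  t = 4.0000: term = 431.630300
  t = 4.5000: term = 521.796785
  t = 5.0000: term = 19028.156282
Convexity = (1/P) * sum = 21077.921072 / 995.820659 = 21.166383

Answer: Convexity = 21.1664


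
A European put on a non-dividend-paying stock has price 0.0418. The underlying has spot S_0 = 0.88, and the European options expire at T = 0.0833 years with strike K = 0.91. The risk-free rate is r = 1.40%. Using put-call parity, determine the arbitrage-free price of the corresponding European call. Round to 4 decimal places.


Put-call parity: C - P = S_0 * exp(-qT) - K * exp(-rT).
S_0 * exp(-qT) = 0.8800 * 1.00000000 = 0.88000000
K * exp(-rT) = 0.9100 * 0.99883448 = 0.90893938
C = P + S*exp(-qT) - K*exp(-rT)
C = 0.0418 + 0.88000000 - 0.90893938 = 0.0129

Answer: Call price = 0.0129


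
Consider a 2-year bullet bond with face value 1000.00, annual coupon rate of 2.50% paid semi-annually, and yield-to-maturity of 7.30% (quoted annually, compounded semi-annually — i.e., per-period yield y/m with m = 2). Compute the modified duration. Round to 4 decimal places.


Coupon per period c = face * coupon_rate / m = 12.500000
Periods per year m = 2; per-period yield y/m = 0.036500
Number of cashflows N = 4
Cashflows (t years, CF_t, discount factor 1/(1+y/m)^(m*t), PV):
  t = 0.5000: CF_t = 12.500000, DF = 0.964785, PV = 12.059817
  t = 1.0000: CF_t = 12.500000, DF = 0.930811, PV = 11.635134
  t = 1.5000: CF_t = 12.500000, DF = 0.898033, PV = 11.225407
  t = 2.0000: CF_t = 1012.500000, DF = 0.866409, PV = 877.238748
Price P = sum_t PV_t = 912.159105
First compute Macaulay numerator sum_t t * PV_t:
  t * PV_t at t = 0.5000: 6.029908
  t * PV_t at t = 1.0000: 11.635134
  t * PV_t at t = 1.5000: 16.838110
  t * PV_t at t = 2.0000: 1754.477495
Macaulay duration D = 1788.980648 / 912.159105 = 1.961259
Modified duration = D / (1 + y/m) = 1.961259 / (1 + 0.036500) = 1.892194

Answer: Modified duration = 1.8922


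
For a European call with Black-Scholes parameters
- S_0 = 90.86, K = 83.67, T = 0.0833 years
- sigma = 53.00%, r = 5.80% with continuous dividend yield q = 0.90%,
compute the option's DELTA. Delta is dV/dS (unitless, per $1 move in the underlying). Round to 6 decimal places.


Answer: Delta = 0.739042

Derivation:
d1 = 0.6421019866; d2 = 0.4891347679
phi(d1) = 0.3246245440; exp(-qT) = 0.9992505810; exp(-rT) = 0.9951802524
N(d1) = 0.7395965169
Delta = exp(-qT) * N(d1) = 0.9992505810 * 0.7395965169 = 0.739042


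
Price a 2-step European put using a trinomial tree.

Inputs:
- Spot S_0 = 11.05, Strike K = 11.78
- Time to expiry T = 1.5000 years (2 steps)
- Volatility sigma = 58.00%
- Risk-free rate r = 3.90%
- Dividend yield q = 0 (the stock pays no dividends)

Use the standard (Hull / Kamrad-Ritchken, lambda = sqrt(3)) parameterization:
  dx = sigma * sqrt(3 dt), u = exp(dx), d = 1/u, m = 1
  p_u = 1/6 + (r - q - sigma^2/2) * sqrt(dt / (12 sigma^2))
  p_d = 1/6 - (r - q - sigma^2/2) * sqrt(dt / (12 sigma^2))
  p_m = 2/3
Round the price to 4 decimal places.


dt = T/N = 0.750000; dx = sigma*sqrt(3*dt) = 0.870000
u = exp(dx) = 2.386911; d = 1/u = 0.418952
p_u = 0.110977, p_m = 0.666667, p_d = 0.222356
Discount per step: exp(-r*dt) = 0.971174
Stock lattice S(k, j) with j the centered position index:
  k=0: S(0,+0) = 11.0500
  k=1: S(1,-1) = 4.6294; S(1,+0) = 11.0500; S(1,+1) = 26.3754
  k=2: S(2,-2) = 1.9395; S(2,-1) = 4.6294; S(2,+0) = 11.0500; S(2,+1) = 26.3754; S(2,+2) = 62.9556
Terminal payoffs V(N, j) = max(K - S_T, 0):
  V(2,-2) = 9.840500; V(2,-1) = 7.150585; V(2,+0) = 0.730000; V(2,+1) = 0.000000; V(2,+2) = 0.000000
Backward induction: V(k, j) = exp(-r*dt) * [p_u * V(k+1, j+1) + p_m * V(k+1, j) + p_d * V(k+1, j-1)]
  V(1,-1) = exp(-r*dt) * [p_u*0.730000 + p_m*7.150585 + p_d*9.840500] = 6.833340
  V(1,+0) = exp(-r*dt) * [p_u*0.000000 + p_m*0.730000 + p_d*7.150585] = 2.016782
  V(1,+1) = exp(-r*dt) * [p_u*0.000000 + p_m*0.000000 + p_d*0.730000] = 0.157641
  V(0,+0) = exp(-r*dt) * [p_u*0.157641 + p_m*2.016782 + p_d*6.833340] = 2.798391

Answer: Price = V(0,0) = 2.7984


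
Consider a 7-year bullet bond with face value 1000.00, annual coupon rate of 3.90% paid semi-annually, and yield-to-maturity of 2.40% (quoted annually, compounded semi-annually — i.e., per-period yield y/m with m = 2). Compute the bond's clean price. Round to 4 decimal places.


Answer: Price = 1096.1252

Derivation:
Coupon per period c = face * coupon_rate / m = 19.500000
Periods per year m = 2; per-period yield y/m = 0.012000
Number of cashflows N = 14
Cashflows (t years, CF_t, discount factor 1/(1+y/m)^(m*t), PV):
  t = 0.5000: CF_t = 19.500000, DF = 0.988142, PV = 19.268775
  t = 1.0000: CF_t = 19.500000, DF = 0.976425, PV = 19.040291
  t = 1.5000: CF_t = 19.500000, DF = 0.964847, PV = 18.814517
  t = 2.0000: CF_t = 19.500000, DF = 0.953406, PV = 18.591420
  t = 2.5000: CF_t = 19.500000, DF = 0.942101, PV = 18.370968
  t = 3.0000: CF_t = 19.500000, DF = 0.930930, PV = 18.153131
  t = 3.5000: CF_t = 19.500000, DF = 0.919891, PV = 17.937876
  t = 4.0000: CF_t = 19.500000, DF = 0.908983, PV = 17.725174
  t = 4.5000: CF_t = 19.500000, DF = 0.898205, PV = 17.514994
  t = 5.0000: CF_t = 19.500000, DF = 0.887554, PV = 17.307307
  t = 5.5000: CF_t = 19.500000, DF = 0.877030, PV = 17.102082
  t = 6.0000: CF_t = 19.500000, DF = 0.866630, PV = 16.899290
  t = 6.5000: CF_t = 19.500000, DF = 0.856354, PV = 16.698903
  t = 7.0000: CF_t = 1019.500000, DF = 0.846200, PV = 862.700511
Price P = sum_t PV_t = 1096.125239


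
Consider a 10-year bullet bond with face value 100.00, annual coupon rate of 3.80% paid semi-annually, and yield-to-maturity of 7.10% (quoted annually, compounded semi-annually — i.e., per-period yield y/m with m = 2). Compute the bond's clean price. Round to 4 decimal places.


Coupon per period c = face * coupon_rate / m = 1.900000
Periods per year m = 2; per-period yield y/m = 0.035500
Number of cashflows N = 20
Cashflows (t years, CF_t, discount factor 1/(1+y/m)^(m*t), PV):
  t = 0.5000: CF_t = 1.900000, DF = 0.965717, PV = 1.834862
  t = 1.0000: CF_t = 1.900000, DF = 0.932609, PV = 1.771958
  t = 1.5000: CF_t = 1.900000, DF = 0.900637, PV = 1.711210
  t = 2.0000: CF_t = 1.900000, DF = 0.869760, PV = 1.652545
  t = 2.5000: CF_t = 1.900000, DF = 0.839942, PV = 1.595890
  t = 3.0000: CF_t = 1.900000, DF = 0.811147, PV = 1.541179
  t = 3.5000: CF_t = 1.900000, DF = 0.783338, PV = 1.488342
  t = 4.0000: CF_t = 1.900000, DF = 0.756483, PV = 1.437318
  t = 4.5000: CF_t = 1.900000, DF = 0.730549, PV = 1.388042
  t = 5.0000: CF_t = 1.900000, DF = 0.705503, PV = 1.340456
  t = 5.5000: CF_t = 1.900000, DF = 0.681316, PV = 1.294501
  t = 6.0000: CF_t = 1.900000, DF = 0.657959, PV = 1.250122
  t = 6.5000: CF_t = 1.900000, DF = 0.635402, PV = 1.207264
  t = 7.0000: CF_t = 1.900000, DF = 0.613619, PV = 1.165875
  t = 7.5000: CF_t = 1.900000, DF = 0.592582, PV = 1.125906
  t = 8.0000: CF_t = 1.900000, DF = 0.572267, PV = 1.087306
  t = 8.5000: CF_t = 1.900000, DF = 0.552648, PV = 1.050030
  t = 9.0000: CF_t = 1.900000, DF = 0.533701, PV = 1.014032
  t = 9.5000: CF_t = 1.900000, DF = 0.515404, PV = 0.979268
  t = 10.0000: CF_t = 101.900000, DF = 0.497735, PV = 50.719168
Price P = sum_t PV_t = 76.655276

Answer: Price = 76.6553


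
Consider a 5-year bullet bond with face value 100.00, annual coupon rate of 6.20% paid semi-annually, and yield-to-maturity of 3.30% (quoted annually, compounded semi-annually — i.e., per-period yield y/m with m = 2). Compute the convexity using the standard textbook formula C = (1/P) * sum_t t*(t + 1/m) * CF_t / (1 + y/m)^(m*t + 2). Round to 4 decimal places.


Answer: Convexity = 22.5181

Derivation:
Coupon per period c = face * coupon_rate / m = 3.100000
Periods per year m = 2; per-period yield y/m = 0.016500
Number of cashflows N = 10
Cashflows (t years, CF_t, discount factor 1/(1+y/m)^(m*t), PV):
  t = 0.5000: CF_t = 3.100000, DF = 0.983768, PV = 3.049680
  t = 1.0000: CF_t = 3.100000, DF = 0.967799, PV = 3.000177
  t = 1.5000: CF_t = 3.100000, DF = 0.952090, PV = 2.951478
  t = 2.0000: CF_t = 3.100000, DF = 0.936635, PV = 2.903569
  t = 2.5000: CF_t = 3.100000, DF = 0.921432, PV = 2.856438
  t = 3.0000: CF_t = 3.100000, DF = 0.906475, PV = 2.810072
  t = 3.5000: CF_t = 3.100000, DF = 0.891761, PV = 2.764458
  t = 4.0000: CF_t = 3.100000, DF = 0.877285, PV = 2.719585
  t = 4.5000: CF_t = 3.100000, DF = 0.863045, PV = 2.675440
  t = 5.0000: CF_t = 103.100000, DF = 0.849036, PV = 87.535625
Price P = sum_t PV_t = 113.266522
Convexity numerator sum_t t*(t + 1/m) * CF_t / (1+y/m)^(m*t + 2):
  t = 0.5000: term = 1.475739
  t = 1.0000: term = 4.355354
  t = 1.5000: term = 8.569314
  t = 2.0000: term = 14.050358
  t = 2.5000: term = 20.733436
  t = 3.0000: term = 28.555642
  t = 3.5000: term = 37.456163
  t = 4.0000: term = 47.376216
  t = 4.5000: term = 58.258996
  t = 5.0000: term = 2329.714826
Convexity = (1/P) * sum = 2550.546043 / 113.266522 = 22.518093


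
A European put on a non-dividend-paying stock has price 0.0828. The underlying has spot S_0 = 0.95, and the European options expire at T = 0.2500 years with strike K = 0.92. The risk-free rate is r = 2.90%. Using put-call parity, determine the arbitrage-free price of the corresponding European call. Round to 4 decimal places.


Answer: Call price = 0.1194

Derivation:
Put-call parity: C - P = S_0 * exp(-qT) - K * exp(-rT).
S_0 * exp(-qT) = 0.9500 * 1.00000000 = 0.95000000
K * exp(-rT) = 0.9200 * 0.99277622 = 0.91335412
C = P + S*exp(-qT) - K*exp(-rT)
C = 0.0828 + 0.95000000 - 0.91335412 = 0.1194


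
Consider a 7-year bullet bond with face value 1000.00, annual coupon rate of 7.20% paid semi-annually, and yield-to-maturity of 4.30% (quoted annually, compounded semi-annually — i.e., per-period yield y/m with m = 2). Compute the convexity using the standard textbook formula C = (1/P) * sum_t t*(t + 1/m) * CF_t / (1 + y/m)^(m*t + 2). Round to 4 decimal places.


Coupon per period c = face * coupon_rate / m = 36.000000
Periods per year m = 2; per-period yield y/m = 0.021500
Number of cashflows N = 14
Cashflows (t years, CF_t, discount factor 1/(1+y/m)^(m*t), PV):
  t = 0.5000: CF_t = 36.000000, DF = 0.978953, PV = 35.242291
  t = 1.0000: CF_t = 36.000000, DF = 0.958348, PV = 34.500529
  t = 1.5000: CF_t = 36.000000, DF = 0.938177, PV = 33.774380
  t = 2.0000: CF_t = 36.000000, DF = 0.918431, PV = 33.063515
  t = 2.5000: CF_t = 36.000000, DF = 0.899100, PV = 32.367611
  t = 3.0000: CF_t = 36.000000, DF = 0.880177, PV = 31.686354
  t = 3.5000: CF_t = 36.000000, DF = 0.861651, PV = 31.019436
  t = 4.0000: CF_t = 36.000000, DF = 0.843515, PV = 30.366556
  t = 4.5000: CF_t = 36.000000, DF = 0.825762, PV = 29.727416
  t = 5.0000: CF_t = 36.000000, DF = 0.808381, PV = 29.101729
  t = 5.5000: CF_t = 36.000000, DF = 0.791367, PV = 28.489211
  t = 6.0000: CF_t = 36.000000, DF = 0.774711, PV = 27.889585
  t = 6.5000: CF_t = 36.000000, DF = 0.758405, PV = 27.302579
  t = 7.0000: CF_t = 1036.000000, DF = 0.742442, PV = 769.170398
Price P = sum_t PV_t = 1173.701591
Convexity numerator sum_t t*(t + 1/m) * CF_t / (1+y/m)^(m*t + 2):
  t = 0.5000: term = 16.887190
  t = 1.0000: term = 49.595272
  t = 1.5000: term = 97.102833
  t = 2.0000: term = 158.431772
  t = 2.5000: term = 232.645774
  t = 3.0000: term = 318.848833
  t = 3.5000: term = 416.183825
  t = 4.0000: term = 523.831121
  t = 4.5000: term = 641.007245
  t = 5.0000: term = 766.963583
  t = 5.5000: term = 900.985119
  t = 6.0000: term = 1042.389227
  t = 6.5000: term = 1190.524488
  t = 7.0000: term = 38699.479449
Convexity = (1/P) * sum = 45054.875731 / 1173.701591 = 38.386994

Answer: Convexity = 38.3870


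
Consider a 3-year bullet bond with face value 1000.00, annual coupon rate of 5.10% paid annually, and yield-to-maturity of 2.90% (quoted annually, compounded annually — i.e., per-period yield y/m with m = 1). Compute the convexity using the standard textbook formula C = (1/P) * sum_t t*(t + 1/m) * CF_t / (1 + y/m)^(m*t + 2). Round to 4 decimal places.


Coupon per period c = face * coupon_rate / m = 51.000000
Periods per year m = 1; per-period yield y/m = 0.029000
Number of cashflows N = 3
Cashflows (t years, CF_t, discount factor 1/(1+y/m)^(m*t), PV):
  t = 1.0000: CF_t = 51.000000, DF = 0.971817, PV = 49.562682
  t = 2.0000: CF_t = 51.000000, DF = 0.944429, PV = 48.165872
  t = 3.0000: CF_t = 1051.000000, DF = 0.917812, PV = 964.620732
Price P = sum_t PV_t = 1062.349286
Convexity numerator sum_t t*(t + 1/m) * CF_t / (1+y/m)^(m*t + 2):
  t = 1.0000: term = 93.616855
  t = 2.0000: term = 272.935438
  t = 3.0000: term = 10932.187916
Convexity = (1/P) * sum = 11298.740208 / 1062.349286 = 10.635617

Answer: Convexity = 10.6356


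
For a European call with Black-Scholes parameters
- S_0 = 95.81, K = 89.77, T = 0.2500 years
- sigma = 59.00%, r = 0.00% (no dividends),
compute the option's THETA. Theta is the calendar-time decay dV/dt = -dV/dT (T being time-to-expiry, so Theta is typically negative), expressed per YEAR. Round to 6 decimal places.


Answer: Theta = -21.073115

Derivation:
d1 = 0.3682329488; d2 = 0.0732329488
phi(d1) = 0.3727913924; exp(-qT) = 1.0000000000; exp(-rT) = 1.0000000000
Theta = -S*exp(-qT)*phi(d1)*sigma/(2*sqrt(T)) - r*K*exp(-rT)*N(d2) + q*S*exp(-qT)*N(d1)
N(d1) = 0.6436502279; N(d2) = 0.5291896263; sqrt(T) = 0.5000000000
Term 1 = -95.8100 * 1.0000000000 * 0.3727913924 * 0.5900 / (2 * 0.5000000000) = -21.0731145504
Term 2 = -0.0000 * 89.7700 * 1.0000000000 * 0.5291896263 = -0.0000000000
Term 3 = 0 (no dividend yield, q = 0)
Theta = -21.0731145504 + (-0.0000000000) + (0.0000000000) = -21.073115


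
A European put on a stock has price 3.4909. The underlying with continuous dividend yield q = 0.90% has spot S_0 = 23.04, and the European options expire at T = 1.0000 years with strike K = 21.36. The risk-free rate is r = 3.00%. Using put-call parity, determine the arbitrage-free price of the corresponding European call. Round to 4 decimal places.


Answer: Call price = 5.5958

Derivation:
Put-call parity: C - P = S_0 * exp(-qT) - K * exp(-rT).
S_0 * exp(-qT) = 23.0400 * 0.99104038 = 22.83357033
K * exp(-rT) = 21.3600 * 0.97044553 = 20.72871660
C = P + S*exp(-qT) - K*exp(-rT)
C = 3.4909 + 22.83357033 - 20.72871660 = 5.5958


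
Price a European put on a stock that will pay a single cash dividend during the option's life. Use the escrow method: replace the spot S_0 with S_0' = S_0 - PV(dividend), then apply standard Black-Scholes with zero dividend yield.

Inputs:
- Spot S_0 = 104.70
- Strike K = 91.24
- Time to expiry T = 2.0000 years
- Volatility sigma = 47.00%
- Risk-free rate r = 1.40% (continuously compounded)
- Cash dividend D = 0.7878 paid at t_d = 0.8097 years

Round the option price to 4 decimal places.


Answer: Price = 18.1577

Derivation:
PV(D) = D * exp(-r * t_d) = 0.7878 * 0.98872821 = 0.77892008
S_0' = S_0 - PV(D) = 104.7000 - 0.77892008 = 103.92107992
d1 = (ln(S_0'/K) + (r + sigma^2/2)*T) / (sigma*sqrt(T)) = 0.57025659
d2 = d1 - sigma*sqrt(T) = -0.09442378
exp(-rT) = 0.97238837
N(-d1) = 0.28425184; N(-d2) = 0.53761374
P = K * exp(-rT) * N(-d2) - S_0' * N(-d1) = 91.2400 * 0.97238837 * 0.53761374 - 103.92107992 * 0.28425184 = 18.1577


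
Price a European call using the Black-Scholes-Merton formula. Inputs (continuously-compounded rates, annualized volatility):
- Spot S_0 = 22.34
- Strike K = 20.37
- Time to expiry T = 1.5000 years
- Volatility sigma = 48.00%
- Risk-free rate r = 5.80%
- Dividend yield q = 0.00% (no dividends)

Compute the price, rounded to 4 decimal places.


Answer: Price = 6.7865

Derivation:
d1 = (ln(S/K) + (r - q + 0.5*sigma^2) * T) / (sigma * sqrt(T)) = 0.59896074
d2 = d1 - sigma * sqrt(T) = 0.01108320
exp(-rT) = 0.91667710; exp(-qT) = 1.00000000
C = S_0 * exp(-qT) * N(d1) - K * exp(-rT) * N(d2)
N(d1) = 0.72540047; N(d2) = 0.50442147
C = 22.3400 * 1.00000000 * 0.72540047 - 20.3700 * 0.91667710 * 0.50442147 = 6.7865


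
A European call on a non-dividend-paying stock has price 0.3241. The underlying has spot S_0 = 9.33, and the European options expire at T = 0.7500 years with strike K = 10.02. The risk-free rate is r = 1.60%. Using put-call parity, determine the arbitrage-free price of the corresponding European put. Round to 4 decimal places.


Answer: Put price = 0.8946

Derivation:
Put-call parity: C - P = S_0 * exp(-qT) - K * exp(-rT).
S_0 * exp(-qT) = 9.3300 * 1.00000000 = 9.33000000
K * exp(-rT) = 10.0200 * 0.98807171 = 9.90047856
P = C - S*exp(-qT) + K*exp(-rT)
P = 0.3241 - 9.33000000 + 9.90047856 = 0.8946


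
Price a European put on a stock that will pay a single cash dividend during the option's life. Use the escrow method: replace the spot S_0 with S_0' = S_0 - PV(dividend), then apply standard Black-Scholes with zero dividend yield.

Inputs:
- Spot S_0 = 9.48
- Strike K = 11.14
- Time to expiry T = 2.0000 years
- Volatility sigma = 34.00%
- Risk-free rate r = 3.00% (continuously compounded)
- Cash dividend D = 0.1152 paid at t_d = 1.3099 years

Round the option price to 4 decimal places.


Answer: Price = 2.4986

Derivation:
PV(D) = D * exp(-r * t_d) = 0.1152 * 0.96146511 = 0.11076078
S_0' = S_0 - PV(D) = 9.4800 - 0.11076078 = 9.36923922
d1 = (ln(S_0'/K) + (r + sigma^2/2)*T) / (sigma*sqrt(T)) = 0.00517782
d2 = d1 - sigma*sqrt(T) = -0.47565479
exp(-rT) = 0.94176453
N(-d1) = 0.49793436; N(-d2) = 0.68283983
P = K * exp(-rT) * N(-d2) - S_0' * N(-d1) = 11.1400 * 0.94176453 * 0.68283983 - 9.36923922 * 0.49793436 = 2.4986


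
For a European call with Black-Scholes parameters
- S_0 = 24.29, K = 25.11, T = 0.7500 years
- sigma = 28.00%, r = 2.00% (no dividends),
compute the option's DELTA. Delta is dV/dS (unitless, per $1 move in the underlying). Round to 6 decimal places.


d1 = 0.0461821237; d2 = -0.1963049894
phi(d1) = 0.3985170774; exp(-qT) = 1.0000000000; exp(-rT) = 0.9851119396
N(d1) = 0.5184174547
Delta = exp(-qT) * N(d1) = 1.0000000000 * 0.5184174547 = 0.518417

Answer: Delta = 0.518417


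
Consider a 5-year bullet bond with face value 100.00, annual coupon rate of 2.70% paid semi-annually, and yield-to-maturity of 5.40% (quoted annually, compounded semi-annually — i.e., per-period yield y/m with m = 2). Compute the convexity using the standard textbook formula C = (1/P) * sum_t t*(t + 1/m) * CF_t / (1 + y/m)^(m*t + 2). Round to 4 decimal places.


Coupon per period c = face * coupon_rate / m = 1.350000
Periods per year m = 2; per-period yield y/m = 0.027000
Number of cashflows N = 10
Cashflows (t years, CF_t, discount factor 1/(1+y/m)^(m*t), PV):
  t = 0.5000: CF_t = 1.350000, DF = 0.973710, PV = 1.314508
  t = 1.0000: CF_t = 1.350000, DF = 0.948111, PV = 1.279950
  t = 1.5000: CF_t = 1.350000, DF = 0.923185, PV = 1.246300
  t = 2.0000: CF_t = 1.350000, DF = 0.898914, PV = 1.213534
  t = 2.5000: CF_t = 1.350000, DF = 0.875282, PV = 1.181630
  t = 3.0000: CF_t = 1.350000, DF = 0.852270, PV = 1.150565
  t = 3.5000: CF_t = 1.350000, DF = 0.829864, PV = 1.120316
  t = 4.0000: CF_t = 1.350000, DF = 0.808047, PV = 1.090863
  t = 4.5000: CF_t = 1.350000, DF = 0.786803, PV = 1.062184
  t = 5.0000: CF_t = 101.350000, DF = 0.766118, PV = 77.646041
Price P = sum_t PV_t = 88.305891
Convexity numerator sum_t t*(t + 1/m) * CF_t / (1+y/m)^(m*t + 2):
  t = 0.5000: term = 0.623150
  t = 1.0000: term = 1.820301
  t = 1.5000: term = 3.544890
  t = 2.0000: term = 5.752824
  t = 2.5000: term = 8.402372
  t = 3.0000: term = 11.454062
  t = 3.5000: term = 14.870577
  t = 4.0000: term = 18.616663
  t = 4.5000: term = 22.659035
  t = 5.0000: term = 2024.468966
Convexity = (1/P) * sum = 2112.212840 / 88.305891 = 23.919274

Answer: Convexity = 23.9193


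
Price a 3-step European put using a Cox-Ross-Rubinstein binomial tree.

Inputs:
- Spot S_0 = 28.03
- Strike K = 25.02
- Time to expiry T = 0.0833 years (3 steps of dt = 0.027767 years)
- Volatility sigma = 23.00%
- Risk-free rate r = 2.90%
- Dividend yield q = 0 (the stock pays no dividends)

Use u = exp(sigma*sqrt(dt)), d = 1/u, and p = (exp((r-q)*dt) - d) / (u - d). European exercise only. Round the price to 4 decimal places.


dt = T/N = 0.027767
u = exp(sigma*sqrt(dt)) = 1.039070; d = 1/u = 0.962399
p = (exp((r-q)*dt) - d) / (u - d) = 0.500927
Discount per step: exp(-r*dt) = 0.999195
Stock lattice S(k, i) with i counting down-moves:
  k=0: S(0,0) = 28.0300
  k=1: S(1,0) = 29.1251; S(1,1) = 26.9761
  k=2: S(2,0) = 30.2630; S(2,1) = 28.0300; S(2,2) = 25.9617
  k=3: S(3,0) = 31.4454; S(3,1) = 29.1251; S(3,2) = 26.9761; S(3,3) = 24.9856
Terminal payoffs V(N, i) = max(K - S_T, 0):
  V(3,0) = 0.000000; V(3,1) = 0.000000; V(3,2) = 0.000000; V(3,3) = 0.034432
Backward induction: V(k, i) = exp(-r*dt) * [p * V(k+1, i) + (1-p) * V(k+1, i+1)].
  V(2,0) = exp(-r*dt) * [p*0.000000 + (1-p)*0.000000] = 0.000000
  V(2,1) = exp(-r*dt) * [p*0.000000 + (1-p)*0.000000] = 0.000000
  V(2,2) = exp(-r*dt) * [p*0.000000 + (1-p)*0.034432] = 0.017170
  V(1,0) = exp(-r*dt) * [p*0.000000 + (1-p)*0.000000] = 0.000000
  V(1,1) = exp(-r*dt) * [p*0.000000 + (1-p)*0.017170] = 0.008562
  V(0,0) = exp(-r*dt) * [p*0.000000 + (1-p)*0.008562] = 0.004270

Answer: Price = V(0,0) = 0.0043


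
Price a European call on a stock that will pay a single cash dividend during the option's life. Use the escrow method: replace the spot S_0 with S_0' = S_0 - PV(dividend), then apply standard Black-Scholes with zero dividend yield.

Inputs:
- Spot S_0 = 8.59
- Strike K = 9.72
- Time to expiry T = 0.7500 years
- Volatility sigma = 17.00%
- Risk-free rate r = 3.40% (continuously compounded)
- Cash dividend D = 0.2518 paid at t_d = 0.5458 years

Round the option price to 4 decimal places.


Answer: Price = 0.1400

Derivation:
PV(D) = D * exp(-r * t_d) = 0.2518 * 0.98161392 = 0.24717039
S_0' = S_0 - PV(D) = 8.5900 - 0.24717039 = 8.34282961
d1 = (ln(S_0'/K) + (r + sigma^2/2)*T) / (sigma*sqrt(T)) = -0.79094051
d2 = d1 - sigma*sqrt(T) = -0.93816483
exp(-rT) = 0.97482238
N(d1) = 0.21448935; N(d2) = 0.17407986
C = S_0' * N(d1) - K * exp(-rT) * N(d2) = 8.34282961 * 0.21448935 - 9.7200 * 0.97482238 * 0.17407986 = 0.1400


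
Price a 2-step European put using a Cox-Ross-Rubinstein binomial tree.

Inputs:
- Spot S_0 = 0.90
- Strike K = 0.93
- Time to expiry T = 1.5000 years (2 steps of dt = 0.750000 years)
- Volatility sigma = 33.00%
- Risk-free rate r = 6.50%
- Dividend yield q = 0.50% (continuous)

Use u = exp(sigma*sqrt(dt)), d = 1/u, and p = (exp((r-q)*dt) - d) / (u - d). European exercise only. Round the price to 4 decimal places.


Answer: Price = V(0,0) = 0.1060

Derivation:
dt = T/N = 0.750000
u = exp(sigma*sqrt(dt)) = 1.330811; d = 1/u = 0.751422
p = (exp((r-q)*dt) - d) / (u - d) = 0.508477
Discount per step: exp(-r*dt) = 0.952419
Stock lattice S(k, i) with i counting down-moves:
  k=0: S(0,0) = 0.9000
  k=1: S(1,0) = 1.1977; S(1,1) = 0.6763
  k=2: S(2,0) = 1.5940; S(2,1) = 0.9000; S(2,2) = 0.5082
Terminal payoffs V(N, i) = max(K - S_T, 0):
  V(2,0) = 0.000000; V(2,1) = 0.030000; V(2,2) = 0.421829
Backward induction: V(k, i) = exp(-r*dt) * [p * V(k+1, i) + (1-p) * V(k+1, i+1)].
  V(1,0) = exp(-r*dt) * [p*0.000000 + (1-p)*0.030000] = 0.014044
  V(1,1) = exp(-r*dt) * [p*0.030000 + (1-p)*0.421829] = 0.212002
  V(0,0) = exp(-r*dt) * [p*0.014044 + (1-p)*0.212002] = 0.106047


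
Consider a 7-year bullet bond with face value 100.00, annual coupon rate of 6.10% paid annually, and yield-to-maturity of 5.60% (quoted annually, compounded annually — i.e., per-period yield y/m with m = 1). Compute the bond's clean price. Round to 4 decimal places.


Answer: Price = 102.8313

Derivation:
Coupon per period c = face * coupon_rate / m = 6.100000
Periods per year m = 1; per-period yield y/m = 0.056000
Number of cashflows N = 7
Cashflows (t years, CF_t, discount factor 1/(1+y/m)^(m*t), PV):
  t = 1.0000: CF_t = 6.100000, DF = 0.946970, PV = 5.776515
  t = 2.0000: CF_t = 6.100000, DF = 0.896752, PV = 5.470185
  t = 3.0000: CF_t = 6.100000, DF = 0.849197, PV = 5.180099
  t = 4.0000: CF_t = 6.100000, DF = 0.804163, PV = 4.905397
  t = 5.0000: CF_t = 6.100000, DF = 0.761518, PV = 4.645262
  t = 6.0000: CF_t = 6.100000, DF = 0.721135, PV = 4.398923
  t = 7.0000: CF_t = 106.100000, DF = 0.682893, PV = 72.454933
Price P = sum_t PV_t = 102.831314


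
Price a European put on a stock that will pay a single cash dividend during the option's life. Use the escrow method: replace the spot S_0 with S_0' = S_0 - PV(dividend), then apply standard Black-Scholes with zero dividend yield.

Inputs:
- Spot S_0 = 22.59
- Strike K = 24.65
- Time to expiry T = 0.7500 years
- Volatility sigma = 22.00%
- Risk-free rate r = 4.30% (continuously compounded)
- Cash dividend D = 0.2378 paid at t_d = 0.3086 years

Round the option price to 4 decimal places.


PV(D) = D * exp(-r * t_d) = 0.2378 * 0.98681786 = 0.23466529
S_0' = S_0 - PV(D) = 22.5900 - 0.23466529 = 22.35533471
d1 = (ln(S_0'/K) + (r + sigma^2/2)*T) / (sigma*sqrt(T)) = -0.24832317
d2 = d1 - sigma*sqrt(T) = -0.43884876
exp(-rT) = 0.96826449
N(-d1) = 0.59805781; N(-d2) = 0.66961444
P = K * exp(-rT) * N(-d2) - S_0' * N(-d1) = 24.6500 * 0.96826449 * 0.66961444 - 22.35533471 * 0.59805781 = 2.6124

Answer: Price = 2.6124


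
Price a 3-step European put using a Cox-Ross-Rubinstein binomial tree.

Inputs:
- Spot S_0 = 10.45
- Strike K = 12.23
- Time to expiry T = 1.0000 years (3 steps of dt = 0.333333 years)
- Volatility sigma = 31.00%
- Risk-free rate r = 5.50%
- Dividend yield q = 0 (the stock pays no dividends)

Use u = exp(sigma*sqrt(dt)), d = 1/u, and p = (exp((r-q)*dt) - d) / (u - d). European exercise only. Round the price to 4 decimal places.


dt = T/N = 0.333333
u = exp(sigma*sqrt(dt)) = 1.195995; d = 1/u = 0.836124
p = (exp((r-q)*dt) - d) / (u - d) = 0.506788
Discount per step: exp(-r*dt) = 0.981834
Stock lattice S(k, i) with i counting down-moves:
  k=0: S(0,0) = 10.4500
  k=1: S(1,0) = 12.4981; S(1,1) = 8.7375
  k=2: S(2,0) = 14.9477; S(2,1) = 10.4500; S(2,2) = 7.3056
  k=3: S(3,0) = 17.8774; S(3,1) = 12.4981; S(3,2) = 8.7375; S(3,3) = 6.1084
Terminal payoffs V(N, i) = max(K - S_T, 0):
  V(3,0) = 0.000000; V(3,1) = 0.000000; V(3,2) = 3.492506; V(3,3) = 6.121592
Backward induction: V(k, i) = exp(-r*dt) * [p * V(k+1, i) + (1-p) * V(k+1, i+1)].
  V(2,0) = exp(-r*dt) * [p*0.000000 + (1-p)*0.000000] = 0.000000
  V(2,1) = exp(-r*dt) * [p*0.000000 + (1-p)*3.492506] = 1.691252
  V(2,2) = exp(-r*dt) * [p*3.492506 + (1-p)*6.121592] = 4.702200
  V(1,0) = exp(-r*dt) * [p*0.000000 + (1-p)*1.691252] = 0.818992
  V(1,1) = exp(-r*dt) * [p*1.691252 + (1-p)*4.702200] = 3.118585
  V(0,0) = exp(-r*dt) * [p*0.818992 + (1-p)*3.118585] = 1.917696

Answer: Price = V(0,0) = 1.9177


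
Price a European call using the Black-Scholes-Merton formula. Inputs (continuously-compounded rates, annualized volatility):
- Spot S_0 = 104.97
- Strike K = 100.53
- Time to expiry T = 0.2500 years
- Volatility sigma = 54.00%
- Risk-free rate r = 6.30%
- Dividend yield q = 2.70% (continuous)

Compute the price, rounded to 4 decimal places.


d1 = (ln(S/K) + (r - q + 0.5*sigma^2) * T) / (sigma * sqrt(T)) = 0.32840150
d2 = d1 - sigma * sqrt(T) = 0.05840150
exp(-rT) = 0.98437338; exp(-qT) = 0.99327273
C = S_0 * exp(-qT) * N(d1) - K * exp(-rT) * N(d2)
N(d1) = 0.62869594; N(d2) = 0.52328559
C = 104.9700 * 0.99327273 * 0.62869594 - 100.5300 * 0.98437338 * 0.52328559 = 13.7664

Answer: Price = 13.7664


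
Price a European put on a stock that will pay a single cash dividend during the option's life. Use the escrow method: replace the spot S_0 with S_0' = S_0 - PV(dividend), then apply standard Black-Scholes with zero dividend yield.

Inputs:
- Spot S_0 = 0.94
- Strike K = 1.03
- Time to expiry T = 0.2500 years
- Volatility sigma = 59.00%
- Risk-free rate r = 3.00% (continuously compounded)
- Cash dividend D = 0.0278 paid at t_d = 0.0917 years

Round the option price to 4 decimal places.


Answer: Price = 0.1767

Derivation:
PV(D) = D * exp(-r * t_d) = 0.0278 * 0.99725278 = 0.02772363
S_0' = S_0 - PV(D) = 0.9400 - 0.02772363 = 0.91227637
d1 = (ln(S_0'/K) + (r + sigma^2/2)*T) / (sigma*sqrt(T)) = -0.23850372
d2 = d1 - sigma*sqrt(T) = -0.53350372
exp(-rT) = 0.99252805
N(-d1) = 0.59425478; N(-d2) = 0.70315753
P = K * exp(-rT) * N(-d2) - S_0' * N(-d1) = 1.0300 * 0.99252805 * 0.70315753 - 0.91227637 * 0.59425478 = 0.1767
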